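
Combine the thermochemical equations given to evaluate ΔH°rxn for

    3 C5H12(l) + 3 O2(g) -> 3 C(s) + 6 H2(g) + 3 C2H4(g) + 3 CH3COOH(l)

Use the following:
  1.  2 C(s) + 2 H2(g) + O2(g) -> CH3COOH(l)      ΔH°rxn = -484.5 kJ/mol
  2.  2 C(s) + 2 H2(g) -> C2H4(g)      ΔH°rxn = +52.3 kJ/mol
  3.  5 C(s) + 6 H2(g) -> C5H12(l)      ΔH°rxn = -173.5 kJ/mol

eq. 1 × 3 (×3 to match 3 CH3COOH(l) in the target): (3)·(-484.5) = -1453.5 kJ/mol
eq. 2 × 3 (×3 to match 3 C2H4(g) in the target): (3)·(+52.3) = +156.9 kJ/mol
eq. 3 reversed and × 3 (reverse to put C5H12(l) on the reactant side; scale by 3 for the 3 C5H12(l)): (-3)·(-173.5) = +520.5 kJ/mol
Since enthalpy is a state function, ΔH°rxn = (-1453.5) + (+156.9) + (+520.5) = -776.1 kJ/mol

ΔH°rxn = -776.1 kJ/mol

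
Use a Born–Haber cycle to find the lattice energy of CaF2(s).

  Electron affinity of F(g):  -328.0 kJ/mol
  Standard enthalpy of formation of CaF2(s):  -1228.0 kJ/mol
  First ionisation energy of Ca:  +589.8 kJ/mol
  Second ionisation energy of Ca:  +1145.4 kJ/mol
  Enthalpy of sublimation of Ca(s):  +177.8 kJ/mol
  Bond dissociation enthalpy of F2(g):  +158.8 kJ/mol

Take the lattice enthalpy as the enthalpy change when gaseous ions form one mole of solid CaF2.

ΔHf° = 1·ΔHsub + 1·(ΣIE) + 1·D(F2) + 2·EA + U
-1228.0 = 1·(+177.8) + 1·(+1735.2) + 1·(+158.8) + 2·(-328.0) + U
U = -1228.0 − (+1415.8) = -2643.8 kJ/mol

U = -2643.8 kJ/mol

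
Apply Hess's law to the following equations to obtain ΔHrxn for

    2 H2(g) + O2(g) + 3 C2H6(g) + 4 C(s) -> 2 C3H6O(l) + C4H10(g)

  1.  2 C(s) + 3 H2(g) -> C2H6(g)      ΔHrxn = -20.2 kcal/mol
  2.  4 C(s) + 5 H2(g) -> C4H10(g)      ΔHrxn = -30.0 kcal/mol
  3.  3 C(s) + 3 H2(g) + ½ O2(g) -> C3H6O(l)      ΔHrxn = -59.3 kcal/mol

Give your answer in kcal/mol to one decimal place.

eq. 1 reversed and × 3: (-3)·(-20.2) = +60.6 kcal/mol
eq. 2 as written: -30.0 kcal/mol
eq. 3 × 2: (2)·(-59.3) = -118.6 kcal/mol
Summing the manipulated equations, ΔHrxn = (+60.6) + (-30.0) + (-118.6) = -88.0 kcal/mol

ΔHrxn = -88.0 kcal/mol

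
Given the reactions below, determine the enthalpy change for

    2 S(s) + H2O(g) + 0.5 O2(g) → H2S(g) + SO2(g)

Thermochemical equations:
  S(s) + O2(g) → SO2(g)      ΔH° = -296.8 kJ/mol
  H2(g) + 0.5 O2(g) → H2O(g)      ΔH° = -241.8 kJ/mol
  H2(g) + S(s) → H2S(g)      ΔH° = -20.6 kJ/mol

equation 1 as written: -296.8 kJ/mol
equation 2 reversed: +241.8 kJ/mol
equation 3 as written: -20.6 kJ/mol
ΔH° = (1)·(-296.8) + (-1)·(-241.8) + (1)·(-20.6) = -75.6 kJ/mol

ΔH° = -75.6 kJ/mol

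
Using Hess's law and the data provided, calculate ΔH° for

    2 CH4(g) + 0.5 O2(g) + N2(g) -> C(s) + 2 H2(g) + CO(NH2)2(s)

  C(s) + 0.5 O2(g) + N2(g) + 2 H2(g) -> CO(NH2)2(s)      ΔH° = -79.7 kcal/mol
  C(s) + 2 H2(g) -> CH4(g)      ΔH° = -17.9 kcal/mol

equation 1 as written (CO(NH2)2(s) already on the product side): -79.7 kcal/mol
equation 2 reversed and × 2 (CH4(g) must end up as a reactant; ×2 to match 2 CH4(g) in the target): (-2)·(-17.9) = +35.8 kcal/mol
By Hess's law, ΔH° = (-79.7) + (+35.8) = -43.9 kcal/mol

ΔH° = -43.9 kcal/mol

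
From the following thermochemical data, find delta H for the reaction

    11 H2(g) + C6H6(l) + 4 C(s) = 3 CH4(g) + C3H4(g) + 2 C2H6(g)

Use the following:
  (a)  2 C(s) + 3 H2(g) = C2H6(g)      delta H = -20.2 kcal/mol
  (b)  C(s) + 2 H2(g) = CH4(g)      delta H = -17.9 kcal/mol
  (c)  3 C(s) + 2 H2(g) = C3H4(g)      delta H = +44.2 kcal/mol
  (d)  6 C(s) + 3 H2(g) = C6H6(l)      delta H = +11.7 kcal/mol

(a) × 2 (scale by 2 for the 2 C2H6(g)): (2)·(-20.2) = -40.4 kcal/mol
(b) × 3 (×3 to match 3 CH4(g) in the target): (3)·(-17.9) = -53.7 kcal/mol
(c) as written (C3H4(g) already on the product side): +44.2 kcal/mol
(d) reversed (reverse to put C6H6(l) on the reactant side): -11.7 kcal/mol
By Hess's law, delta H = (2)·(-20.2) + (3)·(-17.9) + (1)·(+44.2) + (-1)·(+11.7) = -61.6 kcal/mol

delta H = -61.6 kcal/mol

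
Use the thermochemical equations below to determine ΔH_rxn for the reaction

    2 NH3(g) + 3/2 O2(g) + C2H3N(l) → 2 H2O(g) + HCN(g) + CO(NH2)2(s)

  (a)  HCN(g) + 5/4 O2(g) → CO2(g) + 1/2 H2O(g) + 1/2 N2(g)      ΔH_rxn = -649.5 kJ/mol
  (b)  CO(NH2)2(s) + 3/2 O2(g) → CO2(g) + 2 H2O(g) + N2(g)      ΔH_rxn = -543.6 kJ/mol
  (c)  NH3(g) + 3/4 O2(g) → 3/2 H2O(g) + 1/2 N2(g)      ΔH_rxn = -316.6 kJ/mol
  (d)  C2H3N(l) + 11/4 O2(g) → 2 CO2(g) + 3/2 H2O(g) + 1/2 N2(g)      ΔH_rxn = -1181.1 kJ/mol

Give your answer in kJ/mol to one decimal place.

(a) reversed (HCN(g) must end up as a product): +649.5 kJ/mol
(b) reversed (CO(NH2)2(s) must end up as a product): +543.6 kJ/mol
(c) × 2 (scale by 2 for the 2 NH3(g)): (2)·(-316.6) = -633.2 kJ/mol
(d) as written (C2H3N(l) already on the reactant side): -1181.1 kJ/mol
ΔH_rxn = (-1)·(-649.5) + (-1)·(-543.6) + (2)·(-316.6) + (1)·(-1181.1) = -621.2 kJ/mol

ΔH_rxn = -621.2 kJ/mol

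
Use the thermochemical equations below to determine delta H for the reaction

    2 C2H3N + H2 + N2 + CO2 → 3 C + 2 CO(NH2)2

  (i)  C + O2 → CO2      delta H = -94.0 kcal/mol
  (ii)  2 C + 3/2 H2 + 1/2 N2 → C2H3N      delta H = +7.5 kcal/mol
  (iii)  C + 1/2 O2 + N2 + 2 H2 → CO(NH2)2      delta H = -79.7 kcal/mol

delta H = -80.4 kcal/mol

(i) reversed: +94.0 kcal/mol
(ii) reversed and × 2: (-2)·(+7.5) = -15.0 kcal/mol
(iii) × 2: (2)·(-79.7) = -159.4 kcal/mol
delta H = (-1)·(-94.0) + (-2)·(+7.5) + (2)·(-79.7) = -80.4 kcal/mol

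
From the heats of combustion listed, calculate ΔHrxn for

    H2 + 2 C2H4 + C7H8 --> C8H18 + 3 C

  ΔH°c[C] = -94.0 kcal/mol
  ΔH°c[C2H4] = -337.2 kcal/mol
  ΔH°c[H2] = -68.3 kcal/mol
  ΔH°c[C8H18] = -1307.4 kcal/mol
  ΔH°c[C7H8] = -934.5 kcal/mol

With combustion enthalpies, reactants minus products:
= [1·(-68.3) + 2·(-337.2) + 1·(-934.5)] − [1·(-1307.4) + 3·(-94.0)]
= -87.8 kcal/mol

ΔHrxn = -87.8 kcal/mol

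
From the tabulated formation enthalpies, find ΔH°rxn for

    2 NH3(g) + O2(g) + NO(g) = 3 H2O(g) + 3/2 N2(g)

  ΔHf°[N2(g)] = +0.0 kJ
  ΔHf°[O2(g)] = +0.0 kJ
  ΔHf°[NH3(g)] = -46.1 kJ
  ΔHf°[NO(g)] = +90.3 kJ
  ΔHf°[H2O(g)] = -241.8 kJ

ΔH°rxn = -723.5 kJ

ΔH°rxn = Σ nΔHf°(products) − Σ nΔHf°(reactants).
Products: 3·(-241.8) + 3/2·(+0.0) = -725.4
Reactants: 2·(-46.1) + 1·(+0.0) + 1·(+90.3) = -1.9
ΔH°rxn = (-725.4) − (-1.9) = -723.5 kJ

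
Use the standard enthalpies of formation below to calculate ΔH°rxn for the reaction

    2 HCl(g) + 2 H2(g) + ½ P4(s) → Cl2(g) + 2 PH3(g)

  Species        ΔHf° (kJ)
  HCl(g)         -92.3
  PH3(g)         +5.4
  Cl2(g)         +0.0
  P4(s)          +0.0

Products: 1·(+0.0) + 2·(+5.4) = +10.8
Reactants: 2·(-92.3) + 2·(+0.0) + 1/2·(+0.0) = -184.6
ΔH°rxn = (+10.8) − (-184.6) = 195.4 kJ

ΔH°rxn = 195.4 kJ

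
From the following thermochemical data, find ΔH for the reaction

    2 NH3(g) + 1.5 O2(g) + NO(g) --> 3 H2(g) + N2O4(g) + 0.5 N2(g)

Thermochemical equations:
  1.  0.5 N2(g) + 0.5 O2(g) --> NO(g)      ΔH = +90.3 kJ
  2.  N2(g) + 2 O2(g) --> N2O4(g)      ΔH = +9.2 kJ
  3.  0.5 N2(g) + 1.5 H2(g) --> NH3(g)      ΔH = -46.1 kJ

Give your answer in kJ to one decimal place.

eq. 1 reversed: -90.3 kJ
eq. 2 as written: +9.2 kJ
eq. 3 reversed and × 2: (-2)·(-46.1) = +92.2 kJ
ΔH = (-90.3) + (+9.2) + (+92.2) = 11.1 kJ

ΔH = 11.1 kJ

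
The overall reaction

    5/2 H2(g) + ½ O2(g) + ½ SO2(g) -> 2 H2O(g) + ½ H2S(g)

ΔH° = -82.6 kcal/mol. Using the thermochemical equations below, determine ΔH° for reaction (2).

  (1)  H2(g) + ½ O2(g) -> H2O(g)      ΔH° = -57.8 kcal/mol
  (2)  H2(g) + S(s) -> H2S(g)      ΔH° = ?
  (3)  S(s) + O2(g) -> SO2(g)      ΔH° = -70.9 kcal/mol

(1) × 2: (2)·(-57.8) = -115.6 kcal/mol
(2) × 1/2: contributes 1/2·x
(3) reversed and × 1/2: (-1/2)·(-70.9) = +35.45 kcal/mol
-82.6 = (-115.6) + (+35.45) + 1/2·x
x = (-82.6 − (-80.15)) / (1/2) = -4.9 kcal/mol

ΔH° = -4.9 kcal/mol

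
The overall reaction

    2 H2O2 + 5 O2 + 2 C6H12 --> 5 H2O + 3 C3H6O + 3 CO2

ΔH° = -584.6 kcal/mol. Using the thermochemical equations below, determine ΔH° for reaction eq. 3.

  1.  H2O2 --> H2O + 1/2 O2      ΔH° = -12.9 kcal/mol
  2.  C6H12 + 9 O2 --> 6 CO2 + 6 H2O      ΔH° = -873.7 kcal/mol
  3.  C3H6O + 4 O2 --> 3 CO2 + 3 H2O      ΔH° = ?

ΔH° = -396.2 kcal/mol

eq. 1 × 2: (2)·(-12.9) = -25.8 kcal/mol
eq. 2 × 2: (2)·(-873.7) = -1747.4 kcal/mol
eq. 3 reversed and × 3: contributes −3·x
-584.6 = (-25.8) + (-1747.4) − 3·x
x = (-584.6 − (-1773.2)) / (-3) = -396.2 kcal/mol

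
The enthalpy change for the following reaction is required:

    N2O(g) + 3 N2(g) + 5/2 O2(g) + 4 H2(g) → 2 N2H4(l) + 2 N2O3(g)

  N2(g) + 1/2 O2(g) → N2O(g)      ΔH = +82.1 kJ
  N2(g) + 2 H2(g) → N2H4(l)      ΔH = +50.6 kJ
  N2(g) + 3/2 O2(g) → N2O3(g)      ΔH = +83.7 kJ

ΔH = 186.5 kJ

equation 1 reversed (N2O(g) must end up as a reactant): -82.1 kJ
equation 2 × 2 (×2 to match 2 N2H4(l) in the target): (2)·(+50.6) = +101.2 kJ
equation 3 × 2 (scale by 2 for the 2 N2O3(g)): (2)·(+83.7) = +167.4 kJ
ΔH = (-1)·(+82.1) + (2)·(+50.6) + (2)·(+83.7) = 186.5 kJ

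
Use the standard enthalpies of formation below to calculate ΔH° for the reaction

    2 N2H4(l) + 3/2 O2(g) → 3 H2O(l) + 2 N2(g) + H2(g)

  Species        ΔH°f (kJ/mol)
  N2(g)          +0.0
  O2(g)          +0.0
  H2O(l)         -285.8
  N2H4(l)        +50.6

ΔH° = -958.6 kJ/mol

ΔH°rxn = Σ nΔHf°(products) − Σ nΔHf°(reactants).
Products: 3·(-285.8) + 2·(+0.0) + 1·(+0.0) = -857.4
Reactants: 2·(+50.6) + 3/2·(+0.0) = +101.2
ΔH° = (-857.4) − (+101.2) = -958.6 kJ/mol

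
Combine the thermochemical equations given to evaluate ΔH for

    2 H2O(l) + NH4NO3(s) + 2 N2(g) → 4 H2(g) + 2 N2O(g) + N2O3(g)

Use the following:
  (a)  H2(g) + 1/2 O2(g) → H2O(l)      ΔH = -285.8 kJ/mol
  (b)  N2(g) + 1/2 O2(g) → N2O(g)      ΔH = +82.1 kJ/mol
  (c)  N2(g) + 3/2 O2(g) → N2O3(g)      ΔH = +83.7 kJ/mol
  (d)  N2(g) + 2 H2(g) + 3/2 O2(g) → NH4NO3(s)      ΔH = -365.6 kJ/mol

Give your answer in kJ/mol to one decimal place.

(a) reversed and × 2: (-2)·(-285.8) = +571.6 kJ/mol
(b) × 2: (2)·(+82.1) = +164.2 kJ/mol
(c) as written: +83.7 kJ/mol
(d) reversed: +365.6 kJ/mol
By Hess's law, ΔH = (-2)·(-285.8) + (2)·(+82.1) + (1)·(+83.7) + (-1)·(-365.6) = 1185.1 kJ/mol

ΔH = 1185.1 kJ/mol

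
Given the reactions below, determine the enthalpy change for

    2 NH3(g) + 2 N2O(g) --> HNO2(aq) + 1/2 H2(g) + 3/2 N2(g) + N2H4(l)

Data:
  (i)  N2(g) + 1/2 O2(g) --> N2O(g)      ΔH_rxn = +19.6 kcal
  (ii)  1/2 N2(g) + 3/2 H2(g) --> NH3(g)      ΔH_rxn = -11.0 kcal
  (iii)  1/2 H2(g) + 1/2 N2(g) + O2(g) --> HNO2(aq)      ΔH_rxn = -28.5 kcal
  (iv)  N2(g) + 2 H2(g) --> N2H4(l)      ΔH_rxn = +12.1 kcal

ΔH_rxn = -33.6 kcal

(i) reversed and × 2 (N2O(g) must end up as a reactant; ×2 to match 2 N2O(g) in the target): (-2)·(+19.6) = -39.2 kcal
(ii) reversed and × 2 (reverse to put NH3(g) on the reactant side; ×2 to match 2 NH3(g) in the target): (-2)·(-11.0) = +22.0 kcal
(iii) as written (HNO2(aq) already on the product side): -28.5 kcal
(iv) as written (N2H4(l) already on the product side): +12.1 kcal
By Hess's law, ΔH_rxn = (-39.2) + (+22.0) + (-28.5) + (+12.1) = -33.6 kcal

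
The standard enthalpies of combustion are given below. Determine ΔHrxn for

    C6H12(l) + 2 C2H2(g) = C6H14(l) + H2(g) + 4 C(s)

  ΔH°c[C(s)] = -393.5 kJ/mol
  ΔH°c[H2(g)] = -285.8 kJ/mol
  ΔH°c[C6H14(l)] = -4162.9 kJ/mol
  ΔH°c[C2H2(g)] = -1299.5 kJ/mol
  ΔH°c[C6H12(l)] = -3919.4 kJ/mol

ΔHrxn = -495.7 kJ/mol

With combustion enthalpies, reactants minus products:
= [1·(-3919.4) + 2·(-1299.5)] − [1·(-4162.9) + 1·(-285.8) + 4·(-393.5)]
= -495.7 kJ/mol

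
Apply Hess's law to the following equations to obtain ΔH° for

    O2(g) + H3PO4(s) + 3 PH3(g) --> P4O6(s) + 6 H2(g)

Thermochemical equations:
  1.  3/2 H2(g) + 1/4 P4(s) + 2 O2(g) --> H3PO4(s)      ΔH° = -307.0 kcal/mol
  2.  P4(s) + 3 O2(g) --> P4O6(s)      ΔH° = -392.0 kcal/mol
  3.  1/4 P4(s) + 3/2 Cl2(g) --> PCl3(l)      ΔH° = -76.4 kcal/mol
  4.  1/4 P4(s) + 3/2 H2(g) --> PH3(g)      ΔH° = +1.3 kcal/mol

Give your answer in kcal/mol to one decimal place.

ΔH° = -88.9 kcal/mol

eq. 1 reversed: +307.0 kcal/mol
eq. 2 as written: -392.0 kcal/mol
eq. 3: not needed.
eq. 4 reversed and × 3: (-3)·(+1.3) = -3.9 kcal/mol
ΔH° = (-1)·(-307.0) + (1)·(-392.0) + (-3)·(+1.3) = -88.9 kcal/mol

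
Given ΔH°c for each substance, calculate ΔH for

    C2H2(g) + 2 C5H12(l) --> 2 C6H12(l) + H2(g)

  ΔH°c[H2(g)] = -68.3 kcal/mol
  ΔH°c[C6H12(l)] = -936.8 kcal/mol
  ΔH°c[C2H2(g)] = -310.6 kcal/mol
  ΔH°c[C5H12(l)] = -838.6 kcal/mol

ΔH = -45.9 kcal/mol

Using ΔH = Σ nΔHc°(reactants) − Σ nΔHc°(products):
= [1·(-310.6) + 2·(-838.6)] − [2·(-936.8) + 1·(-68.3)]
= -45.9 kcal/mol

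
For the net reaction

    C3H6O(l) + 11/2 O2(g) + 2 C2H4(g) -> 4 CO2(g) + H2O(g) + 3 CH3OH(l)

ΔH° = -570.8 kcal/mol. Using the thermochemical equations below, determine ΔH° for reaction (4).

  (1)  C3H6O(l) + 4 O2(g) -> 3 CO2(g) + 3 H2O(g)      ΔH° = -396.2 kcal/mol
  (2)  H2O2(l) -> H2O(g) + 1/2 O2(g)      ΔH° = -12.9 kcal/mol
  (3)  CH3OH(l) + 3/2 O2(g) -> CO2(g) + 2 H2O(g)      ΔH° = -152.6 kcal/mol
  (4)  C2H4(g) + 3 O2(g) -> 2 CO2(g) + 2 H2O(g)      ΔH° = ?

ΔH° = -316.2 kcal/mol

(1) as written: -396.2 kcal/mol
(2): not needed.
(3) reversed and × 3: (-3)·(-152.6) = +457.8 kcal/mol
(4) × 2: contributes 2·x
-570.8 = (-396.2) + (+457.8) + 2·x
x = (-570.8 − (+61.6)) / (2) = -316.2 kcal/mol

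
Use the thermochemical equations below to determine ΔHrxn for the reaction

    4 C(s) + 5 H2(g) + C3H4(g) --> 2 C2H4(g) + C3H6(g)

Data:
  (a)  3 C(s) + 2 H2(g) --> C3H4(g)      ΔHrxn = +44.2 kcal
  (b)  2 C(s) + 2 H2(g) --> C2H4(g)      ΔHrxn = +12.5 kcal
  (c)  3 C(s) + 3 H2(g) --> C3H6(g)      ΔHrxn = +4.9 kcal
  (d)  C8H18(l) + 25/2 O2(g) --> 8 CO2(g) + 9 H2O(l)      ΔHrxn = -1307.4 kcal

(a) reversed: -44.2 kcal
(b) × 2: (2)·(+12.5) = +25.0 kcal
(c) as written: +4.9 kcal
(d): not needed.
By Hess's law, ΔHrxn = (-1)·(+44.2) + (2)·(+12.5) + (1)·(+4.9) = -14.3 kcal

ΔHrxn = -14.3 kcal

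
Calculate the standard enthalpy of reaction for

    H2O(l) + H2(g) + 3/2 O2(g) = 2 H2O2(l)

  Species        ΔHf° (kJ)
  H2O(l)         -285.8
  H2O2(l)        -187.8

Products: 2·(-187.8) = -375.6
Reactants: 1·(-285.8) + 1·(+0.0) + 3/2·(+0.0) = -285.8
ΔHrxn = (-375.6) − (-285.8) = -89.8 kJ

ΔHrxn = -89.8 kJ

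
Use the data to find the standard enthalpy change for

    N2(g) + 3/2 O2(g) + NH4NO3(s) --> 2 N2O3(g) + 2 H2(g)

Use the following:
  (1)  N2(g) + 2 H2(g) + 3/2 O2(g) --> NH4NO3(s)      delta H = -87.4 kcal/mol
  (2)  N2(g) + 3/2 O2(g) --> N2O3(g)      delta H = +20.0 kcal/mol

(1) reversed (NH4NO3(s) must end up as a reactant): +87.4 kcal/mol
(2) × 2 (×2 to match 2 N2O3(g) in the target): (2)·(+20.0) = +40.0 kcal/mol
Summing the manipulated equations, delta H = (-1)·(-87.4) + (2)·(+20.0) = 127.4 kcal/mol

delta H = 127.4 kcal/mol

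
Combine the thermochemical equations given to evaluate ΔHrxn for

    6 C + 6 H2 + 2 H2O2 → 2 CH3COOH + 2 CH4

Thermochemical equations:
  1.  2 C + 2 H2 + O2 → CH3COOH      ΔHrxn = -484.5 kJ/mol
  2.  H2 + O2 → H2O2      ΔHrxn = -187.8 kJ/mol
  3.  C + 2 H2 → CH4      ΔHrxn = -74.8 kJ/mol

ΔHrxn = -743.0 kJ/mol

eq. 1 × 2 (×2 to match 2 CH3COOH in the target): (2)·(-484.5) = -969.0 kJ/mol
eq. 2 reversed and × 2 (reverse to put H2O2 on the reactant side; ×2 to match 2 H2O2 in the target): (-2)·(-187.8) = +375.6 kJ/mol
eq. 3 × 2 (×2 to match 2 CH4 in the target): (2)·(-74.8) = -149.6 kJ/mol
Since enthalpy is a state function, ΔHrxn = (-969.0) + (+375.6) + (-149.6) = -743.0 kJ/mol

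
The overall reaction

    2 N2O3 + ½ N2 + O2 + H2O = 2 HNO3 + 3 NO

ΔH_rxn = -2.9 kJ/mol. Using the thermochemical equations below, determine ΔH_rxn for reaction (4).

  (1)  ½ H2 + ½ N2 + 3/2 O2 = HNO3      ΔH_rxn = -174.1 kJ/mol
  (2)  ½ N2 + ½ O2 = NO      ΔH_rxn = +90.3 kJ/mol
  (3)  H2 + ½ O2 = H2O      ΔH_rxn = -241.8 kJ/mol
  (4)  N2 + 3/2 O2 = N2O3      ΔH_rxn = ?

(1) × 2: (2)·(-174.1) = -348.2 kJ/mol
(2) × 3: (3)·(+90.3) = +270.9 kJ/mol
(3) reversed: +241.8 kJ/mol
(4) reversed and × 2: contributes −2·x
-2.9 = (-348.2) + (+270.9) + (+241.8) − 2·x
x = (-2.9 − (+164.5)) / (-2) = 83.7 kJ/mol

ΔH_rxn = 83.7 kJ/mol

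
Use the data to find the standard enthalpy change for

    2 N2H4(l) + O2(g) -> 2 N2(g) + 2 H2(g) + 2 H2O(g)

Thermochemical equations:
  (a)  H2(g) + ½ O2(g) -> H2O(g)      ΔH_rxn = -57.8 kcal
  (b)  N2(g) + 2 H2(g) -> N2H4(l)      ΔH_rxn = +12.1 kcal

ΔH_rxn = -139.8 kcal

(a) × 2: (2)·(-57.8) = -115.6 kcal
(b) reversed and × 2: (-2)·(+12.1) = -24.2 kcal
ΔH_rxn = (2)·(-57.8) + (-2)·(+12.1) = -139.8 kcal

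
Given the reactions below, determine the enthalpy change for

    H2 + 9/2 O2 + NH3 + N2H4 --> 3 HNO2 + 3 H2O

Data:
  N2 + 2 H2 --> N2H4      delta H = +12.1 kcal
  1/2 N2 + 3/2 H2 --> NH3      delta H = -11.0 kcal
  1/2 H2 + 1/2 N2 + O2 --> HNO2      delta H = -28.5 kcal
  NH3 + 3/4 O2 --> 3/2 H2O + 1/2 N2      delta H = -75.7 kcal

delta H = -260.0 kcal

equation 1 reversed (reverse to put N2H4 on the reactant side): -12.1 kcal
equation 2 as written: -11.0 kcal
equation 3 × 3 (scale by 3 for the 3 HNO2): (3)·(-28.5) = -85.5 kcal
equation 4 × 2 (×2 to match 3 H2O in the target): (2)·(-75.7) = -151.4 kcal
By Hess's law, delta H = (-12.1) + (-11.0) + (-85.5) + (-151.4) = -260.0 kcal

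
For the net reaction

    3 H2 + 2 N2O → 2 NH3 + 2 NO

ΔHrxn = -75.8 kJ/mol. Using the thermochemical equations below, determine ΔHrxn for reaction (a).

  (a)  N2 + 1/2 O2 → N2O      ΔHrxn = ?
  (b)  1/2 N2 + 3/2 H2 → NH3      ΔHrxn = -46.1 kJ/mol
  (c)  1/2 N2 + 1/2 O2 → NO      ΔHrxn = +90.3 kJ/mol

ΔHrxn = 82.1 kJ/mol

(a) reversed and × 2: contributes −2·x
(b) × 2: (2)·(-46.1) = -92.2 kJ/mol
(c) × 2: (2)·(+90.3) = +180.6 kJ/mol
-75.8 = (-92.2) + (+180.6) − 2·x
x = (-75.8 − (+88.4)) / (-2) = 82.1 kJ/mol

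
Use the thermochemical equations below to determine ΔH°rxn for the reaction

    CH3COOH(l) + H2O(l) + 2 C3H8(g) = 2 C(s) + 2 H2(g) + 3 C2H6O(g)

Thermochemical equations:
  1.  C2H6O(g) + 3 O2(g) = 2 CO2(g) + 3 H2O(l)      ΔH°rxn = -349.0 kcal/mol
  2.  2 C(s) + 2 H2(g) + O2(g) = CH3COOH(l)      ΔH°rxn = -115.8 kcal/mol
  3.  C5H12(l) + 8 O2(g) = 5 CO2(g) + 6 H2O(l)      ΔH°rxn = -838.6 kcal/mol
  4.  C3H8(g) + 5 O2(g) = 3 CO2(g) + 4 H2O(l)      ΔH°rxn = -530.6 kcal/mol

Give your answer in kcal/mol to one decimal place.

eq. 1 reversed and × 3: (-3)·(-349.0) = +1047.0 kcal/mol
eq. 2 reversed: +115.8 kcal/mol
eq. 3: not needed.
eq. 4 × 2: (2)·(-530.6) = -1061.2 kcal/mol
By Hess's law, ΔH°rxn = (-3)·(-349.0) + (-1)·(-115.8) + (2)·(-530.6) = 101.6 kcal/mol

ΔH°rxn = 101.6 kcal/mol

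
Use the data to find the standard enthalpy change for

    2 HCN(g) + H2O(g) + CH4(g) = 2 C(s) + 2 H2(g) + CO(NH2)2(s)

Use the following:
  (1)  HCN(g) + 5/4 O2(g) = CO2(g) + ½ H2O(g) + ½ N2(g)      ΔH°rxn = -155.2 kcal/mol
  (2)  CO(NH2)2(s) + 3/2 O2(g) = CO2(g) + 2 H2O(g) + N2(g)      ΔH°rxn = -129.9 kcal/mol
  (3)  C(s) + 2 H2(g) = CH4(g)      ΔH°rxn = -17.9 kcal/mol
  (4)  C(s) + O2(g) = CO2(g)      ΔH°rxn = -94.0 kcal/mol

(1) × 2 (×2 to match 2 HCN(g) in the target): (2)·(-155.2) = -310.4 kcal/mol
(2) reversed (CO(NH2)2(s) must end up as a product): +129.9 kcal/mol
(3) reversed (CH4(g) must end up as a reactant): +17.9 kcal/mol
(4) reversed: +94.0 kcal/mol
By Hess's law, ΔH°rxn = (-310.4) + (+129.9) + (+17.9) + (+94.0) = -68.6 kcal/mol

ΔH°rxn = -68.6 kcal/mol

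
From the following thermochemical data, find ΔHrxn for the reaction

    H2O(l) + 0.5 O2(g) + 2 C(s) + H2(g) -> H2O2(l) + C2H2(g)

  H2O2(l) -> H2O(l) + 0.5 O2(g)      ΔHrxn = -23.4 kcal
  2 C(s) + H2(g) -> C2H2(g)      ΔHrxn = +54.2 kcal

ΔHrxn = 77.6 kcal

equation 1 reversed (H2O2(l) must end up as a product): +23.4 kcal
equation 2 as written (C2H2(g) already on the product side): +54.2 kcal
Summing the manipulated equations, ΔHrxn = (+23.4) + (+54.2) = 77.6 kcal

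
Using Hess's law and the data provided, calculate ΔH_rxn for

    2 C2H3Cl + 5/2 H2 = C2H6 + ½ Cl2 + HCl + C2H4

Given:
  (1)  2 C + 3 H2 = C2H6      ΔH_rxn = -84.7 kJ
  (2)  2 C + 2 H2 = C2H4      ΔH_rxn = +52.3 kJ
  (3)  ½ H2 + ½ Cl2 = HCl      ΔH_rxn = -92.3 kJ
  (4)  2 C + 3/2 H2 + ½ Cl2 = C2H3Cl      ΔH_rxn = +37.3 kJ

ΔH_rxn = -199.3 kJ

(1) as written (C2H6 already on the product side): -84.7 kJ
(2) as written (C2H4 already on the product side): +52.3 kJ
(3) as written (HCl already on the product side): -92.3 kJ
(4) reversed and × 2 (reverse to put C2H3Cl on the reactant side; ×2 to match 2 C2H3Cl in the target): (-2)·(+37.3) = -74.6 kJ
By Hess's law, ΔH_rxn = (-84.7) + (+52.3) + (-92.3) + (-74.6) = -199.3 kJ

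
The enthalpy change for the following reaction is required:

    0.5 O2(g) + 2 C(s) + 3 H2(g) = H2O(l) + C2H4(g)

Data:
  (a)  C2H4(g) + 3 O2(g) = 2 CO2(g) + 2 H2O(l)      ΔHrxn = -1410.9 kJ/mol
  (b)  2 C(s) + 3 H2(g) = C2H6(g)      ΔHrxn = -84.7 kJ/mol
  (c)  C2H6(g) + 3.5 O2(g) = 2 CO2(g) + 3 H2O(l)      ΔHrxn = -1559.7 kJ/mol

ΔHrxn = -233.5 kJ/mol

(a) reversed: +1410.9 kJ/mol
(b) as written: -84.7 kJ/mol
(c) as written: -1559.7 kJ/mol
By Hess's law, ΔHrxn = (-1)·(-1410.9) + (1)·(-84.7) + (1)·(-1559.7) = -233.5 kJ/mol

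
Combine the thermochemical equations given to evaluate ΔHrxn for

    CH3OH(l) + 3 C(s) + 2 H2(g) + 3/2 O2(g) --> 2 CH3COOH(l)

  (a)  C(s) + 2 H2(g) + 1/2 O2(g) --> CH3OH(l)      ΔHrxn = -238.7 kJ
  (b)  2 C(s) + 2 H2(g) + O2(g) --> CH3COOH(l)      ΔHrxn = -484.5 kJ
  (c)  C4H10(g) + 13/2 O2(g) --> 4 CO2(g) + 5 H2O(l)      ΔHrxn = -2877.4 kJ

(a) reversed: +238.7 kJ
(b) × 2: (2)·(-484.5) = -969.0 kJ
(c): not needed.
Summing the manipulated equations, ΔHrxn = (-1)·(-238.7) + (2)·(-484.5) = -730.3 kJ

ΔHrxn = -730.3 kJ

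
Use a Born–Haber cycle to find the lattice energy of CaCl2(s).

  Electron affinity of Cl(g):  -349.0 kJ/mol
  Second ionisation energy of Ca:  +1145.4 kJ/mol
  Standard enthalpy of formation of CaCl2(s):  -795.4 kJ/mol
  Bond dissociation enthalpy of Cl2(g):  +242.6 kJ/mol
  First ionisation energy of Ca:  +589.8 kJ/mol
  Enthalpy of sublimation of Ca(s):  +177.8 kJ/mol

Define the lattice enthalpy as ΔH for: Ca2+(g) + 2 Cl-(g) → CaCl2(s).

U = -2253.0 kJ/mol

ΔHf° = 1·ΔHsub + 1·(ΣIE) + 1·D(Cl2) + 2·EA + U
-795.4 = 1·(+177.8) + 1·(+1735.2) + 1·(+242.6) + 2·(-349.0) + U
U = -795.4 − (+1457.6) = -2253.0 kJ/mol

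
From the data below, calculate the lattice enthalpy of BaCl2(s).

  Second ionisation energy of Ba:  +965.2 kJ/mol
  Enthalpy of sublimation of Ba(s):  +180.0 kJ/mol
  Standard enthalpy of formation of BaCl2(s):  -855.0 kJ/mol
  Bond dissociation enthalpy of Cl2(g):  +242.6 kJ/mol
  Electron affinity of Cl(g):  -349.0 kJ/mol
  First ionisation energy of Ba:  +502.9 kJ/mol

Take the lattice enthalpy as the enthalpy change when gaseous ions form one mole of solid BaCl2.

U = -2047.7 kJ/mol

ΔHf° = 1·ΔHsub + 1·(ΣIE) + 1·D(Cl2) + 2·EA + U
-855.0 = 1·(+180.0) + 1·(+1468.1) + 1·(+242.6) + 2·(-349.0) + U
U = -855.0 − (+1192.7) = -2047.7 kJ/mol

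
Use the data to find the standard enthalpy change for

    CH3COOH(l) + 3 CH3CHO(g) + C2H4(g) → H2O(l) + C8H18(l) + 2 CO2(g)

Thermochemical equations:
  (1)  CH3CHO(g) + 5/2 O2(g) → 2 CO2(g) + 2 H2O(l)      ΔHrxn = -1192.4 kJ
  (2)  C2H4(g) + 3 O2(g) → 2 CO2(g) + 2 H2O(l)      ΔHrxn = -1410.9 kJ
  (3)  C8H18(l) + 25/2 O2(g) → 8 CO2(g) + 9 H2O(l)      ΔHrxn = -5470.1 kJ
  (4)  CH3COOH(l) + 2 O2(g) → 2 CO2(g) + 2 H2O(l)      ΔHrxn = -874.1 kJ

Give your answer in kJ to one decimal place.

ΔHrxn = -392.1 kJ

(1) × 3 (×3 to match 3 CH3CHO(g) in the target): (3)·(-1192.4) = -3577.2 kJ
(2) as written (C2H4(g) already on the reactant side): -1410.9 kJ
(3) reversed (reverse to put C8H18(l) on the product side): +5470.1 kJ
(4) as written (CH3COOH(l) already on the reactant side): -874.1 kJ
ΔHrxn = (3)·(-1192.4) + (1)·(-1410.9) + (-1)·(-5470.1) + (1)·(-874.1) = -392.1 kJ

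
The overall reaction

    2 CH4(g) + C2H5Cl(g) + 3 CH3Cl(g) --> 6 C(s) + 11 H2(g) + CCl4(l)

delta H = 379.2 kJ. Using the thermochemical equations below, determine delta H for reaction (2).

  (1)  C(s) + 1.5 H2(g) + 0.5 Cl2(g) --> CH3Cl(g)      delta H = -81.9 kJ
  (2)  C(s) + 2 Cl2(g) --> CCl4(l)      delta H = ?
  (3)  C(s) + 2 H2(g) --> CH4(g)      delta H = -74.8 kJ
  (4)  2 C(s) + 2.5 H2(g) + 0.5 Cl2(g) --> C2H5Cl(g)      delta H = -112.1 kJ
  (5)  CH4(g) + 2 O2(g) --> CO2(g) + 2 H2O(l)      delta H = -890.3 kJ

(1) reversed and × 3: (-3)·(-81.9) = +245.7 kJ
(2) as written: contributes x
(3) reversed and × 2: (-2)·(-74.8) = +149.6 kJ
(4) reversed: +112.1 kJ
(5): not needed.
+379.2 = (+245.7) + (+149.6) + (+112.1) + x
x = (+379.2 − (+507.4)) / (1) = -128.2 kJ

delta H = -128.2 kJ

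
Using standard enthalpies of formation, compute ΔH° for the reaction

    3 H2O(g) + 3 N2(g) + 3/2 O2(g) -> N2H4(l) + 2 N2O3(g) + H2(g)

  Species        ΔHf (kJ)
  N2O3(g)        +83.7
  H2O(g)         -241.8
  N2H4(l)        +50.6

ΔH° = 943.4 kJ

Products: 1·(+50.6) + 2·(+83.7) + 1·(+0.0) = +218.0
Reactants: 3·(-241.8) + 3·(+0.0) + 3/2·(+0.0) = -725.4
ΔH° = (+218.0) − (-725.4) = 943.4 kJ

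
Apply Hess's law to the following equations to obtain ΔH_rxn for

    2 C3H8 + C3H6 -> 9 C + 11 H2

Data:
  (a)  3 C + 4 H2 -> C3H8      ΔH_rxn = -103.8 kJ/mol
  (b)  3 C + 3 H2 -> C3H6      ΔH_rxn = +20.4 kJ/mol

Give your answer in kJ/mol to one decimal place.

(a) reversed and × 2 (reverse to put C3H8 on the reactant side; scale by 2 for the 2 C3H8): (-2)·(-103.8) = +207.6 kJ/mol
(b) reversed (reverse to put C3H6 on the reactant side): -20.4 kJ/mol
Combining the equations, ΔH_rxn = (-2)·(-103.8) + (-1)·(+20.4) = 187.2 kJ/mol

ΔH_rxn = 187.2 kJ/mol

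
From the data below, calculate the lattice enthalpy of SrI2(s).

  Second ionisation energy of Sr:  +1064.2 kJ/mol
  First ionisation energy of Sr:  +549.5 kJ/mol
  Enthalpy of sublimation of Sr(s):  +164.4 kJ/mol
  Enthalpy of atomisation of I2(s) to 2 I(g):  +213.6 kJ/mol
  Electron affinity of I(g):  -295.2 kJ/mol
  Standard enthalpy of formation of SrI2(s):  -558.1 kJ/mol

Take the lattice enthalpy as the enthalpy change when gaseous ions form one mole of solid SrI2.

ΔHf° = 1·ΔHsub + 1·(ΣIE) + 1·D(I2) + 2·EA + U
-558.1 = 1·(+164.4) + 1·(+1613.7) + 1·(+213.6) + 2·(-295.2) + U
U = -558.1 − (+1401.3) = -1959.4 kJ/mol

U = -1959.4 kJ/mol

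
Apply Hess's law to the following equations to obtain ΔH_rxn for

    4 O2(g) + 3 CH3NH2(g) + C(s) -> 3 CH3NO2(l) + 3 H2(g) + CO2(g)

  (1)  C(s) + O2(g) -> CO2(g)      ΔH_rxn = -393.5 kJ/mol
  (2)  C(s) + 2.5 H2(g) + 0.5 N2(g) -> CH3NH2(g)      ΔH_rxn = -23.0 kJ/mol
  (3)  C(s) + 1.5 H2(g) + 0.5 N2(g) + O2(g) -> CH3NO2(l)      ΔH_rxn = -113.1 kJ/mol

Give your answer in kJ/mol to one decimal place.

ΔH_rxn = -663.8 kJ/mol

(1) as written (CO2(g) already on the product side): -393.5 kJ/mol
(2) reversed and × 3 (reverse to put CH3NH2(g) on the reactant side; ×3 to match 3 CH3NH2(g) in the target): (-3)·(-23.0) = +69.0 kJ/mol
(3) × 3 (×3 to match 3 CH3NO2(l) in the target): (3)·(-113.1) = -339.3 kJ/mol
By Hess's law, ΔH_rxn = (1)·(-393.5) + (-3)·(-23.0) + (3)·(-113.1) = -663.8 kJ/mol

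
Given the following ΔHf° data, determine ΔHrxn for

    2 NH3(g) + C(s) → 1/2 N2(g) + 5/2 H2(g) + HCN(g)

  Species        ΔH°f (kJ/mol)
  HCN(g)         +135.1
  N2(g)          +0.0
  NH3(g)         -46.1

ΔHrxn = 227.3 kJ/mol

Products: 1/2·(+0.0) + 5/2·(+0.0) + 1·(+135.1) = +135.1
Reactants: 2·(-46.1) + 1·(+0.0) = -92.2
ΔHrxn = (+135.1) − (-92.2) = 227.3 kJ/mol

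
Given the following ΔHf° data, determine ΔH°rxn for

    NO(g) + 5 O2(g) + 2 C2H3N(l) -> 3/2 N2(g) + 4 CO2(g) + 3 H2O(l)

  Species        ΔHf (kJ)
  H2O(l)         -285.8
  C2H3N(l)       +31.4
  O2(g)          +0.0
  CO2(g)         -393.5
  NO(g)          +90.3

ΔH°rxn = -2584.5 kJ

ΔH°rxn = Σ nΔHf°(products) − Σ nΔHf°(reactants).
Products: 3/2·(+0.0) + 4·(-393.5) + 3·(-285.8) = -2431.4
Reactants: 1·(+90.3) + 5·(+0.0) + 2·(+31.4) = +153.1
ΔH°rxn = (-2431.4) − (+153.1) = -2584.5 kJ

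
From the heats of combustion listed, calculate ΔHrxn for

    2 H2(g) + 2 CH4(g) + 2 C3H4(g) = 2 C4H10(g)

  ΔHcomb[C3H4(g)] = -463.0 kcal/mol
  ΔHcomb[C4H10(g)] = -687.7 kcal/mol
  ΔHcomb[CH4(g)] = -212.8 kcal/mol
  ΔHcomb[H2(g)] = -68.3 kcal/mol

ΔHrxn = -112.8 kcal/mol

With combustion enthalpies, reactants minus products:
= [2·(-68.3) + 2·(-212.8) + 2·(-463.0)] − [2·(-687.7)]
= -112.8 kcal/mol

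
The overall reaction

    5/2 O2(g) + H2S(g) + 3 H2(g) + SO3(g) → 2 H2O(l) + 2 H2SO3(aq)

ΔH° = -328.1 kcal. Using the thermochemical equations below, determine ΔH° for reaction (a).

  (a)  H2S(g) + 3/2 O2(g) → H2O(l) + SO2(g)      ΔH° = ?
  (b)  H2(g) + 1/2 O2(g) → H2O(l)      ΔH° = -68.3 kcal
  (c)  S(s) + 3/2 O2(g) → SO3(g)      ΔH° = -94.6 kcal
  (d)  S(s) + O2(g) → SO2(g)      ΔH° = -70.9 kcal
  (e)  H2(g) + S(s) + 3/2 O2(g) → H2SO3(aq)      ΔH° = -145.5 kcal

ΔH° = -134.3 kcal

(a) as written (H2S(g) already on the reactant side): contributes x
(b) as written: -68.3 kcal
(c) reversed (reverse to put SO3(g) on the reactant side): +94.6 kcal
(d) reversed: +70.9 kcal
(e) × 2 (×2 to match 2 H2SO3(aq) in the target): (2)·(-145.5) = -291.0 kcal
-328.1 = (-68.3) + (+94.6) + (+70.9) + (-291.0) + x
x = (-328.1 − (-193.8)) / (1) = -134.3 kcal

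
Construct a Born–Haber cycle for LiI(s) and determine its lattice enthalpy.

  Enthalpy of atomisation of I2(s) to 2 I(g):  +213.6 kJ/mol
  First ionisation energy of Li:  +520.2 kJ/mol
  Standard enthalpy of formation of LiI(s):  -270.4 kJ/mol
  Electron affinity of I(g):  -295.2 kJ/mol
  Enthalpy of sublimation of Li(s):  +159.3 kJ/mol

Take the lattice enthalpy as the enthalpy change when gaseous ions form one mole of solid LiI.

U = -761.5 kJ/mol

ΔHf° = 1·ΔHsub + 1·(ΣIE) + 1/2·D(I2) + 1·EA + U
-270.4 = 1·(+159.3) + 1·(+520.2) + 1/2·(+213.6) + 1·(-295.2) + U
U = -270.4 − (+491.1) = -761.5 kJ/mol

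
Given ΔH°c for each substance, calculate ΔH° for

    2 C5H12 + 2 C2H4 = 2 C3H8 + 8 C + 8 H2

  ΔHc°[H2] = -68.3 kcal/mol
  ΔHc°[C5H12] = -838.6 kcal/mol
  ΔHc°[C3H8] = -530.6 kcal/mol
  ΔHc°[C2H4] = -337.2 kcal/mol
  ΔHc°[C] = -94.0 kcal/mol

ΔH° = 8.0 kcal/mol

Using ΔH = Σ nΔHc°(reactants) − Σ nΔHc°(products):
= [2·(-838.6) + 2·(-337.2)] − [2·(-530.6) + 8·(-94.0) + 8·(-68.3)]
= 8.0 kcal/mol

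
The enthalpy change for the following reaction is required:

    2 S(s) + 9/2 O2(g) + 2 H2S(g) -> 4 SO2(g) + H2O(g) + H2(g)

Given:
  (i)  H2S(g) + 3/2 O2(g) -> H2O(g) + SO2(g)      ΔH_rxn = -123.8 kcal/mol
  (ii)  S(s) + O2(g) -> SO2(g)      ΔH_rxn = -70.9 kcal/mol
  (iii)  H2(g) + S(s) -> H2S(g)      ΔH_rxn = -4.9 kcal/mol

ΔH_rxn = -331.6 kcal/mol

(i) as written (H2O(g) already on the product side): -123.8 kcal/mol
(ii) × 3: (3)·(-70.9) = -212.7 kcal/mol
(iii) reversed (H2(g) must end up as a product): +4.9 kcal/mol
Since enthalpy is a state function, ΔH_rxn = (1)·(-123.8) + (3)·(-70.9) + (-1)·(-4.9) = -331.6 kcal/mol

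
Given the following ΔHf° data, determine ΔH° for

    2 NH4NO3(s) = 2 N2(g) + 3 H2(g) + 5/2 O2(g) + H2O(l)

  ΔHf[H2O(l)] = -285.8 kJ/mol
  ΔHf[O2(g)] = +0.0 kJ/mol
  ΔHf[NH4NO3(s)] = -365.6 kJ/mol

ΔH° = 445.4 kJ/mol

Products: 2·(+0.0) + 3·(+0.0) + 5/2·(+0.0) + 1·(-285.8) = -285.8
Reactants: 2·(-365.6) = -731.2
ΔH° = (-285.8) − (-731.2) = 445.4 kJ/mol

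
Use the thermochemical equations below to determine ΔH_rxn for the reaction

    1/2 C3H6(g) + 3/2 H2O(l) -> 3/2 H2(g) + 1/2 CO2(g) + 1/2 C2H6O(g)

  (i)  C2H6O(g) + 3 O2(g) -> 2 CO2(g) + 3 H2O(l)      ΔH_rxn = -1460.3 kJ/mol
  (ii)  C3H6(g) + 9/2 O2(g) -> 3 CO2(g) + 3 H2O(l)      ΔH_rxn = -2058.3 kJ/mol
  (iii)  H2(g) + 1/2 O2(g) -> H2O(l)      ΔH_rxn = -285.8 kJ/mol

(i) reversed and × 1/2 (reverse to put C2H6O(g) on the product side; scale by 1/2 for the 1/2 C2H6O(g)): (-1/2)·(-1460.3) = +730.15 kJ/mol
(ii) × 1/2 (scale by 1/2 for the 1/2 C3H6(g)): (1/2)·(-2058.3) = -1029.15 kJ/mol
(iii) reversed and × 3/2 (reverse to put H2(g) on the product side; ×3/2 to match 3/2 H2(g) in the target): (-3/2)·(-285.8) = +428.7 kJ/mol
ΔH_rxn = (-1/2)·(-1460.3) + (1/2)·(-2058.3) + (-3/2)·(-285.8) = 129.7 kJ/mol

ΔH_rxn = 129.7 kJ/mol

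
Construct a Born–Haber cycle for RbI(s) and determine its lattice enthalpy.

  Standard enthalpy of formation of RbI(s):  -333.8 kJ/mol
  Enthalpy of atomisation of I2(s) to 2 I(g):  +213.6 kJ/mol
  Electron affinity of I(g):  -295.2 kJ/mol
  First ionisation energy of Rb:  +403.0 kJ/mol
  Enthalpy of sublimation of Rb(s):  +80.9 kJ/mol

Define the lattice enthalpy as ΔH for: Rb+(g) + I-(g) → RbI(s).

ΔHf° = 1·ΔHsub + 1·(ΣIE) + 1/2·D(I2) + 1·EA + U
-333.8 = 1·(+80.9) + 1·(+403.0) + 1/2·(+213.6) + 1·(-295.2) + U
U = -333.8 − (+295.5) = -629.3 kJ/mol

U = -629.3 kJ/mol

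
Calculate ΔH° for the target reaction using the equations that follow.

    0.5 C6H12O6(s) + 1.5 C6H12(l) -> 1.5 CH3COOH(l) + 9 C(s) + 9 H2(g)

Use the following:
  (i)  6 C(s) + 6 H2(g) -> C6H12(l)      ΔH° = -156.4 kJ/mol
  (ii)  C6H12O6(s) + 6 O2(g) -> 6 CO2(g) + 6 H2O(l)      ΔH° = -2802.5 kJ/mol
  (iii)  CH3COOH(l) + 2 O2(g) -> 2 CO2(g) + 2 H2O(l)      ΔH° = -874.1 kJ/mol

(i) reversed and × 3/2 (reverse to put C6H12(l) on the reactant side; ×3/2 to match 3/2 C6H12(l) in the target): (-3/2)·(-156.4) = +234.6 kJ/mol
(ii) × 1/2 (×1/2 to match 1/2 C6H12O6(s) in the target): (1/2)·(-2802.5) = -1401.25 kJ/mol
(iii) reversed and × 3/2 (CH3COOH(l) must end up as a product; ×3/2 to match 3/2 CH3COOH(l) in the target): (-3/2)·(-874.1) = +1311.15 kJ/mol
Combining the equations, ΔH° = (-3/2)·(-156.4) + (1/2)·(-2802.5) + (-3/2)·(-874.1) = 144.5 kJ/mol

ΔH° = 144.5 kJ/mol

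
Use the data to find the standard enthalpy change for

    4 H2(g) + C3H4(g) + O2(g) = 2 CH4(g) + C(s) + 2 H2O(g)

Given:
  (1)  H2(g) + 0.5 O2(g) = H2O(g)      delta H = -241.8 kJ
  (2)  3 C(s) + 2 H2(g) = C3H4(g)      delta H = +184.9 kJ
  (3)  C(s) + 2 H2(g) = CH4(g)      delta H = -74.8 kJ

(1) × 2: (2)·(-241.8) = -483.6 kJ
(2) reversed: -184.9 kJ
(3) × 2: (2)·(-74.8) = -149.6 kJ
Summing the manipulated equations, delta H = (-483.6) + (-184.9) + (-149.6) = -818.1 kJ

delta H = -818.1 kJ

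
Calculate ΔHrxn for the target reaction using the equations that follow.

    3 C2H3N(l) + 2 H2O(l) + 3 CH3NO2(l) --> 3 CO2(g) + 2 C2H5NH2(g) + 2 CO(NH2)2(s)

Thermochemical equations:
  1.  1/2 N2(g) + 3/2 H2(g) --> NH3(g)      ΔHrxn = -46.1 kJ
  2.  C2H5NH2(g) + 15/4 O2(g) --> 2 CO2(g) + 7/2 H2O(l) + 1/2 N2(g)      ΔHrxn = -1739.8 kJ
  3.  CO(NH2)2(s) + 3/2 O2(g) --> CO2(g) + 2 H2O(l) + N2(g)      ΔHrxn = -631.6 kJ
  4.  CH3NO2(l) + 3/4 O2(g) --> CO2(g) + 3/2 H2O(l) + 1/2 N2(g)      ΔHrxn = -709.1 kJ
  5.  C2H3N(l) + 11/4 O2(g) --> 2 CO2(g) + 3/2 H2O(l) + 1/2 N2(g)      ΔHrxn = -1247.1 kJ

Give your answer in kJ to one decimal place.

eq. 1: not needed (H2(g) appears nowhere else).
eq. 2 reversed and × 2 (C2H5NH2(g) must end up as a product; ×2 to match 2 C2H5NH2(g) in the target): (-2)·(-1739.8) = +3479.6 kJ
eq. 3 reversed and × 2 (reverse to put CO(NH2)2(s) on the product side; ×2 to match 2 CO(NH2)2(s) in the target): (-2)·(-631.6) = +1263.2 kJ
eq. 4 × 3 (×3 to match 3 CH3NO2(l) in the target): (3)·(-709.1) = -2127.3 kJ
eq. 5 × 3 (scale by 3 for the 3 C2H3N(l)): (3)·(-1247.1) = -3741.3 kJ
ΔHrxn = (-2)·(-1739.8) + (-2)·(-631.6) + (3)·(-709.1) + (3)·(-1247.1) = -1125.8 kJ

ΔHrxn = -1125.8 kJ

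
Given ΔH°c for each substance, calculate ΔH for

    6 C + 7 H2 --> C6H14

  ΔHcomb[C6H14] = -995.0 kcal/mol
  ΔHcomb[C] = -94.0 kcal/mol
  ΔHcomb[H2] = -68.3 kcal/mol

With combustion enthalpies, reactants minus products:
= [6·(-94.0) + 7·(-68.3)] − [1·(-995.0)]
= -47.1 kcal/mol

ΔH = -47.1 kcal/mol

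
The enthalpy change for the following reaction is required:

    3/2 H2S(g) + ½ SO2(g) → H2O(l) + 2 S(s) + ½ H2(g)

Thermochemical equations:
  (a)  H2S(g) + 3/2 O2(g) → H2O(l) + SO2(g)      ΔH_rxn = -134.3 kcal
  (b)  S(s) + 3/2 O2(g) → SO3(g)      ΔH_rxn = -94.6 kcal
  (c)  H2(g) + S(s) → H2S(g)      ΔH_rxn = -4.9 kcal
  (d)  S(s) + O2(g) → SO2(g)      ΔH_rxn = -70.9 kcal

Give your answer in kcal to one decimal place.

ΔH_rxn = -25.5 kcal

(a) as written: -134.3 kcal
(b): not needed.
(c) reversed and × 1/2: (-1/2)·(-4.9) = +2.45 kcal
(d) reversed and × 3/2: (-3/2)·(-70.9) = +106.35 kcal
ΔH_rxn = (1)·(-134.3) + (-1/2)·(-4.9) + (-3/2)·(-70.9) = -25.5 kcal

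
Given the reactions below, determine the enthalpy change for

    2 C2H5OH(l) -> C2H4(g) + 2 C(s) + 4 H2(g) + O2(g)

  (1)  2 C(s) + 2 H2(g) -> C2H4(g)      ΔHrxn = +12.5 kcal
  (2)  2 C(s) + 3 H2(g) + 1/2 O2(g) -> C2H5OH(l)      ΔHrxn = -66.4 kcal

(1) as written: +12.5 kcal
(2) reversed and × 2: (-2)·(-66.4) = +132.8 kcal
ΔHrxn = (1)·(+12.5) + (-2)·(-66.4) = 145.3 kcal

ΔHrxn = 145.3 kcal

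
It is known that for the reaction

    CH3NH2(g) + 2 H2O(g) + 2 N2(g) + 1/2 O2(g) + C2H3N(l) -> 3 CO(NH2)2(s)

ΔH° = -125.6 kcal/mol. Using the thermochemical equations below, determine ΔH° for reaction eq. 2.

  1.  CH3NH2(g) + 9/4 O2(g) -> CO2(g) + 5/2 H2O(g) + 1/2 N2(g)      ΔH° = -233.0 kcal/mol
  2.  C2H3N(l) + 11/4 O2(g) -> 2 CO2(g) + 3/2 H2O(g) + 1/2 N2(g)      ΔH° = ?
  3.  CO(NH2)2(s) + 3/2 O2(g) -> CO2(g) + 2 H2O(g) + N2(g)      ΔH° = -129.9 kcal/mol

eq. 1 as written (CH3NH2(g) already on the reactant side): -233.0 kcal/mol
eq. 2 as written (C2H3N(l) already on the reactant side): contributes x
eq. 3 reversed and × 3 (CO(NH2)2(s) must end up as a product; ×3 to match 3 CO(NH2)2(s) in the target): (-3)·(-129.9) = +389.7 kcal/mol
-125.6 = (-233.0) + (+389.7) + x
x = (-125.6 − (+156.7)) / (1) = -282.3 kcal/mol

ΔH° = -282.3 kcal/mol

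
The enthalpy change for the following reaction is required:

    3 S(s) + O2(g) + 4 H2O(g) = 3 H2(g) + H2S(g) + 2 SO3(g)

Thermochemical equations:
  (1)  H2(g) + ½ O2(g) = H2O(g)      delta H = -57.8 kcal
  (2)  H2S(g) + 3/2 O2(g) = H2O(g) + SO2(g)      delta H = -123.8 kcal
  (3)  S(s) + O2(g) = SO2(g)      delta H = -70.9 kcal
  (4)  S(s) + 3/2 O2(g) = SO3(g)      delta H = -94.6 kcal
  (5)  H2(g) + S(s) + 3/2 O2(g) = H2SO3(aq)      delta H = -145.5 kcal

(1) reversed and × 3: (-3)·(-57.8) = +173.4 kcal
(2) reversed: +123.8 kcal
(3) as written: -70.9 kcal
(4) × 2: (2)·(-94.6) = -189.2 kcal
(5): not needed.
delta H = (-3)·(-57.8) + (-1)·(-123.8) + (1)·(-70.9) + (2)·(-94.6) = 37.1 kcal

delta H = 37.1 kcal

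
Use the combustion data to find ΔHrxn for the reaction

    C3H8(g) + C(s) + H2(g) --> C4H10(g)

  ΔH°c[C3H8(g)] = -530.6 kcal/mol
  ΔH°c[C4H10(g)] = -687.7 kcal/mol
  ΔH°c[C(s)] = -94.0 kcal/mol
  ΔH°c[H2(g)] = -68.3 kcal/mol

With combustion enthalpies, reactants minus products:
= [1·(-530.6) + 1·(-94.0) + 1·(-68.3)] − [1·(-687.7)]
= -5.2 kcal/mol

ΔHrxn = -5.2 kcal/mol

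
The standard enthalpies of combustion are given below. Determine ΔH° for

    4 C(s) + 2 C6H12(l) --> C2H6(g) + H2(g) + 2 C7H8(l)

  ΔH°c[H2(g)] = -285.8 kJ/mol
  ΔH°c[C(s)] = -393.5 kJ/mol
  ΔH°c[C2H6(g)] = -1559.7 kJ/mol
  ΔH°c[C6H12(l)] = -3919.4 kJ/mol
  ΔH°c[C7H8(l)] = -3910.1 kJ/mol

Using ΔH = Σ nΔHc°(reactants) − Σ nΔHc°(products):
= [4·(-393.5) + 2·(-3919.4)] − [1·(-1559.7) + 1·(-285.8) + 2·(-3910.1)]
= 252.9 kJ/mol

ΔH° = 252.9 kJ/mol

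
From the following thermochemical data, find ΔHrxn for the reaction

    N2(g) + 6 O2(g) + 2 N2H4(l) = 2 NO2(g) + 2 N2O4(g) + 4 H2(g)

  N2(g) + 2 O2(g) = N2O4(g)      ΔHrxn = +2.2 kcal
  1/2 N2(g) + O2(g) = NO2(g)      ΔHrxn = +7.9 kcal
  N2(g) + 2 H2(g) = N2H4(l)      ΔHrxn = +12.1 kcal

equation 1 × 2: (2)·(+2.2) = +4.4 kcal
equation 2 × 2: (2)·(+7.9) = +15.8 kcal
equation 3 reversed and × 2: (-2)·(+12.1) = -24.2 kcal
By Hess's law, ΔHrxn = (+4.4) + (+15.8) + (-24.2) = -4.0 kcal

ΔHrxn = -4.0 kcal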